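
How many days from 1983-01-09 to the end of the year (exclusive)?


Day of year: 9 of 365
Remaining = 365 - 9

356 days


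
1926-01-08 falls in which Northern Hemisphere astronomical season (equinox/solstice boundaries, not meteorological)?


Date: January 8
Astronomical Winter (approx.; exact equinox/solstice day varies by year): December 21 to March 19
January 8 falls within the Winter window

Winter


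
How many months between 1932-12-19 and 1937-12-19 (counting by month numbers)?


From December 1932 to December 1937
5 years * 12 = 60 months = 60

60 months


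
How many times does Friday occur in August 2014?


August 2014 has 31 days
Anchor: Jan 1, 2014. With p = 2014 - 1 = 2013: (p + p//4 - p//100 + p//400) mod 7 = (2013 + 503 - 20 + 5) mod 7 = 2501 mod 7 = 2 -> Wednesday (Mon=0 ... Sun=6)
Days before August (Jan-Jul): 212; August 1 index = (2 + 212) mod 7 = 4 -> Friday
First Friday is August 1
Fridays: 1, 8, 15, 22, 29

5 Fridays


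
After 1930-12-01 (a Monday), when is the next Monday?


Current: Monday
Target: Monday
Days ahead: 7

Next Monday: 1930-12-08


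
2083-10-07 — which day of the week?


Date: October 7, 2083
Anchor: Jan 1, 2083. With p = 2083 - 1 = 2082: (p + p//4 - p//100 + p//400) mod 7 = (2082 + 520 - 20 + 5) mod 7 = 2587 mod 7 = 4 -> Friday (Mon=0 ... Sun=6)
Days before October (Jan-Sep): 273; offset = 273 + 7 - 1 = 279
Weekday index = (4 + 279) mod 7 = 3

Day of the week: Thursday


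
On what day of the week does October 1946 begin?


Target: October 1, 1946
Anchor: Jan 1, 1946. With p = 1946 - 1 = 1945: (p + p//4 - p//100 + p//400) mod 7 = (1945 + 486 - 19 + 4) mod 7 = 2416 mod 7 = 1 -> Tuesday (Mon=0 ... Sun=6)
Days before October (Jan-Sep): 273 days
Weekday index = (1 + 273) mod 7 = 1

Tuesday


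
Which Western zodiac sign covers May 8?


Date: May 8
Conventional tropical zodiac dates: Taurus from April 20 onward; Gemini starts May 21
May 8 falls within the Taurus range

Taurus


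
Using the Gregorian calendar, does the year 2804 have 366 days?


Gregorian leap year rule: divisible by 4, but not by 100, unless also by 400.
2804 is divisible by 4 but not 100 -> leap year

Yes


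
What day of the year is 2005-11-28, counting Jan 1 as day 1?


Date: November 28, 2005
Days in months 1 through 10: 304
Plus 28 days in November

Day of year: 332


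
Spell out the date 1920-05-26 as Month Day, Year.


ISO 1920-05-26 parses as year=1920, month=05, day=26
Month 5 -> May

May 26, 1920


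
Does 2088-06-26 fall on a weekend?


Anchor: Jan 1, 2088. With p = 2088 - 1 = 2087: (p + p//4 - p//100 + p//400) mod 7 = (2087 + 521 - 20 + 5) mod 7 = 2593 mod 7 = 3 -> Thursday (Mon=0 ... Sun=6)
Day of year: 178; offset = 177
Weekday index = (3 + 177) mod 7 = 5 -> Saturday
Weekend days: Saturday, Sunday

Yes


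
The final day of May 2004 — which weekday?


May 2004 has 31 days
Anchor: Jan 1, 2004. With p = 2004 - 1 = 2003: (p + p//4 - p//100 + p//400) mod 7 = (2003 + 500 - 20 + 5) mod 7 = 2488 mod 7 = 3 -> Thursday (Mon=0 ... Sun=6)
Days before May (Jan-Apr): 121; May 1 index = (3 + 121) mod 7 = 5 -> Saturday
Last day offset: 31 - 1 = 30 days
Weekday index = (5 + 30) mod 7 = 0

Monday, May 31


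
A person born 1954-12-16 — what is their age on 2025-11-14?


Birth: 1954-12-16
Reference: 2025-11-14
Year difference: 2025 - 1954 = 71
Birthday not yet reached in 2025, subtract 1

70 years old


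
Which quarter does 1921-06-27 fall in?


Month: June (month 6)
Q1: Jan-Mar, Q2: Apr-Jun, Q3: Jul-Sep, Q4: Oct-Dec

Q2


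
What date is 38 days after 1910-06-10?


Start: 1910-06-10, add 38 days
June 1910 has 30 days: 30 - 10 = 20 days to June 30 -> 18 left
July 1910: 18 <= 31 -> lands on July 18

Result: 1910-07-18


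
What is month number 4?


Month 4 of 12

April


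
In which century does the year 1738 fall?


Century = (year - 1) // 100 + 1
= (1738 - 1) // 100 + 1
= 1737 // 100 + 1
= 17 + 1

18th century


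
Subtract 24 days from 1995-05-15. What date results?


Start: 1995-05-15, subtract 24 days
Back 15 days from May 15 reaches April 30, 1995 -> 9 left
April 1995: 30 - 9 = 21 -> lands on April 21

Result: 1995-04-21


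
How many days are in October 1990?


October 1990

31 days


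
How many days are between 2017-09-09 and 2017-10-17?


From 2017-09-09 to 2017-10-17
2017-09-09: days before September = 31 + 28 + 31 + 30 + 31 + 30 + 31 + 31 = 243 (2017 is not a leap year); day of year = 243 + 9 = 252
2017-10-17: days before October = 31 + 28 + 31 + 30 + 31 + 30 + 31 + 31 + 30 = 273 (2017 is not a leap year); day of year = 273 + 17 = 290
Same year: 290 - 252 = 38

38 days


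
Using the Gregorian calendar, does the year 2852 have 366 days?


Gregorian leap year rule: divisible by 4, but not by 100, unless also by 400.
2852 is divisible by 4 but not 100 -> leap year

Yes


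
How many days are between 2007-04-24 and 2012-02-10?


From 2007-04-24 to 2012-02-10
2007-04-24: days before April = 31 + 28 + 31 = 90 (2007 is not a leap year); day of year = 90 + 24 = 114
2012-02-10: days before February = 31; day of year = 31 + 10 = 41
Rest of 2007: 365 - 114 = 251
Full years 2008 (366), 2009 (365), 2010 (365), 2011 (365): 1461
Total = 251 + 1461 + 41 = 1753

1753 days


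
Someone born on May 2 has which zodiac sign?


Date: May 2
Conventional tropical zodiac dates: Taurus from April 20 onward; Gemini starts May 21
May 2 falls within the Taurus range

Taurus


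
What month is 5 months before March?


March is month 3
3 - 5 = -2; wrap: -2 + 12 = 10

October


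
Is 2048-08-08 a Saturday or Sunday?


Anchor: Jan 1, 2048. With p = 2048 - 1 = 2047: (p + p//4 - p//100 + p//400) mod 7 = (2047 + 511 - 20 + 5) mod 7 = 2543 mod 7 = 2 -> Wednesday (Mon=0 ... Sun=6)
Day of year: 221; offset = 220
Weekday index = (2 + 220) mod 7 = 5 -> Saturday
Weekend days: Saturday, Sunday

Yes


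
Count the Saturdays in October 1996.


October 1996 has 31 days
Anchor: Jan 1, 1996. With p = 1996 - 1 = 1995: (p + p//4 - p//100 + p//400) mod 7 = (1995 + 498 - 19 + 4) mod 7 = 2478 mod 7 = 0 -> Monday (Mon=0 ... Sun=6)
Days before October (Jan-Sep): 274; October 1 index = (0 + 274) mod 7 = 1 -> Tuesday
First Saturday is October 5
Saturdays: 5, 12, 19, 26

4 Saturdays


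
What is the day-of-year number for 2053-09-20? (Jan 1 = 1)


Date: September 20, 2053
Days in months 1 through 8: 243
Plus 20 days in September

Day of year: 263


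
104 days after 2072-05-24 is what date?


Start: 2072-05-24, add 104 days
May 2072 has 31 days: 31 - 24 = 7 days to May 31 -> 97 left
June 2072 has 30 days -> 67 left
July 2072 has 31 days -> 36 left
August 2072 has 31 days -> 5 left
September 2072: 5 <= 30 -> lands on September 5

Result: 2072-09-05


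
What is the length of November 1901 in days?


November 1901

30 days


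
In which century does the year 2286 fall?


Century = (year - 1) // 100 + 1
= (2286 - 1) // 100 + 1
= 2285 // 100 + 1
= 22 + 1

23rd century


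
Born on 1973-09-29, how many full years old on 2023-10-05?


Birth: 1973-09-29
Reference: 2023-10-05
Year difference: 2023 - 1973 = 50

50 years old


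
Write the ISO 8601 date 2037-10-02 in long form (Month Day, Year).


ISO 2037-10-02 parses as year=2037, month=10, day=02
Month 10 -> October

October 2, 2037


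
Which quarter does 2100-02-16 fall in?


Month: February (month 2)
Q1: Jan-Mar, Q2: Apr-Jun, Q3: Jul-Sep, Q4: Oct-Dec

Q1


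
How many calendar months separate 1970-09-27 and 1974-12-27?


From September 1970 to December 1974
4 years * 12 = 48 months, plus 3 months = 51

51 months


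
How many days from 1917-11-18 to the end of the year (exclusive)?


Day of year: 322 of 365
Remaining = 365 - 322

43 days


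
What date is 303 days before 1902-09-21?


Start: 1902-09-21, subtract 303 days
Back 21 days from September 21 reaches August 31, 1902 -> 282 left
August 1902 has 31 days -> back to July 31, 1902 -> 251 left
July 1902 has 31 days -> back to June 30, 1902 -> 220 left
June 1902 has 30 days -> back to May 31, 1902 -> 190 left
May 1902 has 31 days -> back to April 30, 1902 -> 159 left
April 1902 has 30 days -> back to March 31, 1902 -> 129 left
March 1902 has 31 days -> back to February 28, 1902 -> 98 left
February 1902 has 28 days -> back to January 31, 1902 -> 70 left
January 1902 has 31 days -> back to December 31, 1901 -> 39 left
December 1901 has 31 days -> back to November 30, 1901 -> 8 left
November 1901: 30 - 8 = 22 -> lands on November 22

Result: 1901-11-22


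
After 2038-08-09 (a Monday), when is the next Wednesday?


Current: Monday
Target: Wednesday
Days ahead: 2

Next Wednesday: 2038-08-11


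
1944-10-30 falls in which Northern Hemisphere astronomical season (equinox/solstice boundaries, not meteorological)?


Date: October 30
Astronomical Autumn (approx.; exact equinox/solstice day varies by year): September 22 to December 20
October 30 falls within the Autumn window

Autumn


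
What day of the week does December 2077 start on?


Target: December 1, 2077
Anchor: Jan 1, 2077. With p = 2077 - 1 = 2076: (p + p//4 - p//100 + p//400) mod 7 = (2076 + 519 - 20 + 5) mod 7 = 2580 mod 7 = 4 -> Friday (Mon=0 ... Sun=6)
Days before December (Jan-Nov): 334 days
Weekday index = (4 + 334) mod 7 = 2

Wednesday


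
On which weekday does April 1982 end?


April 1982 has 30 days
Anchor: Jan 1, 1982. With p = 1982 - 1 = 1981: (p + p//4 - p//100 + p//400) mod 7 = (1981 + 495 - 19 + 4) mod 7 = 2461 mod 7 = 4 -> Friday (Mon=0 ... Sun=6)
Days before April (Jan-Mar): 90; April 1 index = (4 + 90) mod 7 = 3 -> Thursday
Last day offset: 30 - 1 = 29 days
Weekday index = (3 + 29) mod 7 = 4

Friday, April 30


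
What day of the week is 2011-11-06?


Date: November 6, 2011
Anchor: Jan 1, 2011. With p = 2011 - 1 = 2010: (p + p//4 - p//100 + p//400) mod 7 = (2010 + 502 - 20 + 5) mod 7 = 2497 mod 7 = 5 -> Saturday (Mon=0 ... Sun=6)
Days before November (Jan-Oct): 304; offset = 304 + 6 - 1 = 309
Weekday index = (5 + 309) mod 7 = 6

Day of the week: Sunday


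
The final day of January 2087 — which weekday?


January 2087 has 31 days
Anchor: Jan 1, 2087. With p = 2087 - 1 = 2086: (p + p//4 - p//100 + p//400) mod 7 = (2086 + 521 - 20 + 5) mod 7 = 2592 mod 7 = 2 -> Wednesday (Mon=0 ... Sun=6)
January 1 is the anchor itself -> Wednesday
Last day offset: 31 - 1 = 30 days
Weekday index = (2 + 30) mod 7 = 4

Friday, January 31


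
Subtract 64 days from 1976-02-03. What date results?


Start: 1976-02-03, subtract 64 days
Back 3 days from February 3 reaches January 31, 1976 -> 61 left
January 1976 has 31 days -> back to December 31, 1975 -> 30 left
December 1975: 31 - 30 = 1 -> lands on December 1

Result: 1975-12-01


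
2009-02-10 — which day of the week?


Date: February 10, 2009
Anchor: Jan 1, 2009. With p = 2009 - 1 = 2008: (p + p//4 - p//100 + p//400) mod 7 = (2008 + 502 - 20 + 5) mod 7 = 2495 mod 7 = 3 -> Thursday (Mon=0 ... Sun=6)
Days before February (Jan): 31; offset = 31 + 10 - 1 = 40
Weekday index = (3 + 40) mod 7 = 1

Day of the week: Tuesday


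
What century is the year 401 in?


Century = (year - 1) // 100 + 1
= (401 - 1) // 100 + 1
= 400 // 100 + 1
= 4 + 1

5th century


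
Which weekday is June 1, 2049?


Target: June 1, 2049
Anchor: Jan 1, 2049. With p = 2049 - 1 = 2048: (p + p//4 - p//100 + p//400) mod 7 = (2048 + 512 - 20 + 5) mod 7 = 2545 mod 7 = 4 -> Friday (Mon=0 ... Sun=6)
Days before June (Jan-May): 151 days
Weekday index = (4 + 151) mod 7 = 1

Tuesday


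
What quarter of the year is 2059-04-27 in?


Month: April (month 4)
Q1: Jan-Mar, Q2: Apr-Jun, Q3: Jul-Sep, Q4: Oct-Dec

Q2


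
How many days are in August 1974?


August 1974

31 days


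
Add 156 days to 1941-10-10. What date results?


Start: 1941-10-10, add 156 days
October 1941 has 31 days: 31 - 10 = 21 days to October 31 -> 135 left
November 1941 has 30 days -> 105 left
December 1941 has 31 days -> 74 left
January 1942 has 31 days -> 43 left
February 1942 has 28 days -> 15 left
March 1942: 15 <= 31 -> lands on March 15

Result: 1942-03-15


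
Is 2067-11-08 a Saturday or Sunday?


Anchor: Jan 1, 2067. With p = 2067 - 1 = 2066: (p + p//4 - p//100 + p//400) mod 7 = (2066 + 516 - 20 + 5) mod 7 = 2567 mod 7 = 5 -> Saturday (Mon=0 ... Sun=6)
Day of year: 312; offset = 311
Weekday index = (5 + 311) mod 7 = 1 -> Tuesday
Weekend days: Saturday, Sunday

No


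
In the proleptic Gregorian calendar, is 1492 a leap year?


Gregorian leap year rule: divisible by 4, but not by 100, unless also by 400.
1492 is divisible by 4 but not 100 -> leap year

Yes


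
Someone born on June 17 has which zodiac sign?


Date: June 17
Conventional tropical zodiac dates: Gemini from May 21 onward; Cancer starts June 21
June 17 falls within the Gemini range

Gemini


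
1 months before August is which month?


August is month 8
8 - 1 = 7

July


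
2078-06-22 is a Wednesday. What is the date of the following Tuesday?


Current: Wednesday
Target: Tuesday
Days ahead: 6

Next Tuesday: 2078-06-28


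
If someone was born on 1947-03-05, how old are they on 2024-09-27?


Birth: 1947-03-05
Reference: 2024-09-27
Year difference: 2024 - 1947 = 77

77 years old


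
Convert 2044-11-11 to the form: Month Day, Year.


ISO 2044-11-11 parses as year=2044, month=11, day=11
Month 11 -> November

November 11, 2044


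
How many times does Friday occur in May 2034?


May 2034 has 31 days
Anchor: Jan 1, 2034. With p = 2034 - 1 = 2033: (p + p//4 - p//100 + p//400) mod 7 = (2033 + 508 - 20 + 5) mod 7 = 2526 mod 7 = 6 -> Sunday (Mon=0 ... Sun=6)
Days before May (Jan-Apr): 120; May 1 index = (6 + 120) mod 7 = 0 -> Monday
First Friday is May 5
Fridays: 5, 12, 19, 26

4 Fridays


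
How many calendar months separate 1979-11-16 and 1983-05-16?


From November 1979 to May 1983
4 years * 12 = 48 months, minus 6 months = 42

42 months


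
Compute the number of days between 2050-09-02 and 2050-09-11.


From 2050-09-02 to 2050-09-11
2050-09-02: days before September = 31 + 28 + 31 + 30 + 31 + 30 + 31 + 31 = 243 (2050 is not a leap year); day of year = 243 + 2 = 245
2050-09-11: days before September = 31 + 28 + 31 + 30 + 31 + 30 + 31 + 31 = 243 (2050 is not a leap year); day of year = 243 + 11 = 254
Same year: 254 - 245 = 9

9 days


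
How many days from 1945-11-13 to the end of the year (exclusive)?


Day of year: 317 of 365
Remaining = 365 - 317

48 days


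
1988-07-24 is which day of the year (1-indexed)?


Date: July 24, 1988
Days in months 1 through 6: 182
Plus 24 days in July

Day of year: 206


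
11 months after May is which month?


May is month 5
5 + 11 = 16; wrap: 16 - 12 = 4

April


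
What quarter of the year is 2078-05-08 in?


Month: May (month 5)
Q1: Jan-Mar, Q2: Apr-Jun, Q3: Jul-Sep, Q4: Oct-Dec

Q2


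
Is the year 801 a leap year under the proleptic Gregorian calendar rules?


Gregorian leap year rule: divisible by 4, but not by 100, unless also by 400.
801 is not divisible by 4 -> not a leap year

No


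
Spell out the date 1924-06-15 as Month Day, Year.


ISO 1924-06-15 parses as year=1924, month=06, day=15
Month 6 -> June

June 15, 1924


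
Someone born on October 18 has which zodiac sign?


Date: October 18
Conventional tropical zodiac dates: Libra from September 23 onward; Scorpio starts October 23
October 18 falls within the Libra range

Libra


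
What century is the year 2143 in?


Century = (year - 1) // 100 + 1
= (2143 - 1) // 100 + 1
= 2142 // 100 + 1
= 21 + 1

22nd century


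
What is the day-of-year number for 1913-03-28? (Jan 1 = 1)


Date: March 28, 1913
Days in months 1 through 2: 59
Plus 28 days in March

Day of year: 87


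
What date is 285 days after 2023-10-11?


Start: 2023-10-11, add 285 days
October 2023 has 31 days: 31 - 11 = 20 days to October 31 -> 265 left
November 2023 has 30 days -> 235 left
December 2023 has 31 days -> 204 left
January 2024 has 31 days -> 173 left
February 2024 has 29 days -> 144 left
March 2024 has 31 days -> 113 left
April 2024 has 30 days -> 83 left
May 2024 has 31 days -> 52 left
June 2024 has 30 days -> 22 left
July 2024: 22 <= 31 -> lands on July 22

Result: 2024-07-22


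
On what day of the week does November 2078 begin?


Target: November 1, 2078
Anchor: Jan 1, 2078. With p = 2078 - 1 = 2077: (p + p//4 - p//100 + p//400) mod 7 = (2077 + 519 - 20 + 5) mod 7 = 2581 mod 7 = 5 -> Saturday (Mon=0 ... Sun=6)
Days before November (Jan-Oct): 304 days
Weekday index = (5 + 304) mod 7 = 1

Tuesday


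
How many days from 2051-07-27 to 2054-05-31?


From 2051-07-27 to 2054-05-31
2051-07-27: days before July = 31 + 28 + 31 + 30 + 31 + 30 = 181 (2051 is not a leap year); day of year = 181 + 27 = 208
2054-05-31: days before May = 31 + 28 + 31 + 30 = 120 (2054 is not a leap year); day of year = 120 + 31 = 151
Rest of 2051: 365 - 208 = 157
Full years 2052 (366), 2053 (365): 731
Total = 157 + 731 + 151 = 1039

1039 days


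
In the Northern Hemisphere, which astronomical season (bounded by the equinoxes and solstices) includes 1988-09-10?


Date: September 10
Astronomical Summer (approx.; exact equinox/solstice day varies by year): June 21 to September 21
September 10 falls within the Summer window

Summer


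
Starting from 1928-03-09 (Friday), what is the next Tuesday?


Current: Friday
Target: Tuesday
Days ahead: 4

Next Tuesday: 1928-03-13


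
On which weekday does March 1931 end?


March 1931 has 31 days
Anchor: Jan 1, 1931. With p = 1931 - 1 = 1930: (p + p//4 - p//100 + p//400) mod 7 = (1930 + 482 - 19 + 4) mod 7 = 2397 mod 7 = 3 -> Thursday (Mon=0 ... Sun=6)
Days before March (Jan-Feb): 59; March 1 index = (3 + 59) mod 7 = 6 -> Sunday
Last day offset: 31 - 1 = 30 days
Weekday index = (6 + 30) mod 7 = 1

Tuesday, March 31


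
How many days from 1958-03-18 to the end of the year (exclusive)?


Day of year: 77 of 365
Remaining = 365 - 77

288 days


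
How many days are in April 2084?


April 2084

30 days


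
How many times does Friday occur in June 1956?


June 1956 has 30 days
Anchor: Jan 1, 1956. With p = 1956 - 1 = 1955: (p + p//4 - p//100 + p//400) mod 7 = (1955 + 488 - 19 + 4) mod 7 = 2428 mod 7 = 6 -> Sunday (Mon=0 ... Sun=6)
Days before June (Jan-May): 152; June 1 index = (6 + 152) mod 7 = 4 -> Friday
First Friday is June 1
Fridays: 1, 8, 15, 22, 29

5 Fridays


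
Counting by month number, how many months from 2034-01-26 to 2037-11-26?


From January 2034 to November 2037
3 years * 12 = 36 months, plus 10 months = 46

46 months


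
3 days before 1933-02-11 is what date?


Start: 1933-02-11, subtract 3 days
11 - 3 = 8 stays within February 1933

Result: 1933-02-08


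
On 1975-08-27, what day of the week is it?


Date: August 27, 1975
Anchor: Jan 1, 1975. With p = 1975 - 1 = 1974: (p + p//4 - p//100 + p//400) mod 7 = (1974 + 493 - 19 + 4) mod 7 = 2452 mod 7 = 2 -> Wednesday (Mon=0 ... Sun=6)
Days before August (Jan-Jul): 212; offset = 212 + 27 - 1 = 238
Weekday index = (2 + 238) mod 7 = 2

Day of the week: Wednesday


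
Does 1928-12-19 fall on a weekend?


Anchor: Jan 1, 1928. With p = 1928 - 1 = 1927: (p + p//4 - p//100 + p//400) mod 7 = (1927 + 481 - 19 + 4) mod 7 = 2393 mod 7 = 6 -> Sunday (Mon=0 ... Sun=6)
Day of year: 354; offset = 353
Weekday index = (6 + 353) mod 7 = 2 -> Wednesday
Weekend days: Saturday, Sunday

No


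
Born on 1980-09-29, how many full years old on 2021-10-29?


Birth: 1980-09-29
Reference: 2021-10-29
Year difference: 2021 - 1980 = 41

41 years old


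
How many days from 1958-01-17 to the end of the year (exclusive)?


Day of year: 17 of 365
Remaining = 365 - 17

348 days


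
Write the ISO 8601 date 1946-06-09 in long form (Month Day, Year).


ISO 1946-06-09 parses as year=1946, month=06, day=09
Month 6 -> June

June 9, 1946


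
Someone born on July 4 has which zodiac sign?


Date: July 4
Conventional tropical zodiac dates: Cancer from June 21 onward; Leo starts July 23
July 4 falls within the Cancer range

Cancer


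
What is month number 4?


Month 4 of 12

April


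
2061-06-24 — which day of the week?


Date: June 24, 2061
Anchor: Jan 1, 2061. With p = 2061 - 1 = 2060: (p + p//4 - p//100 + p//400) mod 7 = (2060 + 515 - 20 + 5) mod 7 = 2560 mod 7 = 5 -> Saturday (Mon=0 ... Sun=6)
Days before June (Jan-May): 151; offset = 151 + 24 - 1 = 174
Weekday index = (5 + 174) mod 7 = 4

Day of the week: Friday


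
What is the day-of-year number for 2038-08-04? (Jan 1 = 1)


Date: August 4, 2038
Days in months 1 through 7: 212
Plus 4 days in August

Day of year: 216


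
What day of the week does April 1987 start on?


Target: April 1, 1987
Anchor: Jan 1, 1987. With p = 1987 - 1 = 1986: (p + p//4 - p//100 + p//400) mod 7 = (1986 + 496 - 19 + 4) mod 7 = 2467 mod 7 = 3 -> Thursday (Mon=0 ... Sun=6)
Days before April (Jan-Mar): 90 days
Weekday index = (3 + 90) mod 7 = 2

Wednesday


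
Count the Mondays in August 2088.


August 2088 has 31 days
Anchor: Jan 1, 2088. With p = 2088 - 1 = 2087: (p + p//4 - p//100 + p//400) mod 7 = (2087 + 521 - 20 + 5) mod 7 = 2593 mod 7 = 3 -> Thursday (Mon=0 ... Sun=6)
Days before August (Jan-Jul): 213; August 1 index = (3 + 213) mod 7 = 6 -> Sunday
First Monday is August 2
Mondays: 2, 9, 16, 23, 30

5 Mondays


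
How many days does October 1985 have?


October 1985

31 days


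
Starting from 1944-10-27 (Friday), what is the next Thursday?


Current: Friday
Target: Thursday
Days ahead: 6

Next Thursday: 1944-11-02


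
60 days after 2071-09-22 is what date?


Start: 2071-09-22, add 60 days
September 2071 has 30 days: 30 - 22 = 8 days to September 30 -> 52 left
October 2071 has 31 days -> 21 left
November 2071: 21 <= 30 -> lands on November 21

Result: 2071-11-21


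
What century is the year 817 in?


Century = (year - 1) // 100 + 1
= (817 - 1) // 100 + 1
= 816 // 100 + 1
= 8 + 1

9th century


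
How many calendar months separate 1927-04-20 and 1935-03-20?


From April 1927 to March 1935
8 years * 12 = 96 months, minus 1 month = 95

95 months


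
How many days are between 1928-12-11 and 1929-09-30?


From 1928-12-11 to 1929-09-30
1928-12-11: days before December = 31 + 29 + 31 + 30 + 31 + 30 + 31 + 31 + 30 + 31 + 30 = 335 (1928 is a leap year); day of year = 335 + 11 = 346
1929-09-30: days before September = 31 + 28 + 31 + 30 + 31 + 30 + 31 + 31 = 243 (1929 is not a leap year); day of year = 243 + 30 = 273
Rest of 1928: 366 - 346 = 20
Total = 20 + 273 = 293

293 days


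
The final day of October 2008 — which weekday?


October 2008 has 31 days
Anchor: Jan 1, 2008. With p = 2008 - 1 = 2007: (p + p//4 - p//100 + p//400) mod 7 = (2007 + 501 - 20 + 5) mod 7 = 2493 mod 7 = 1 -> Tuesday (Mon=0 ... Sun=6)
Days before October (Jan-Sep): 274; October 1 index = (1 + 274) mod 7 = 2 -> Wednesday
Last day offset: 31 - 1 = 30 days
Weekday index = (2 + 30) mod 7 = 4

Friday, October 31


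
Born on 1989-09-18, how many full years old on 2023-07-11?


Birth: 1989-09-18
Reference: 2023-07-11
Year difference: 2023 - 1989 = 34
Birthday not yet reached in 2023, subtract 1

33 years old


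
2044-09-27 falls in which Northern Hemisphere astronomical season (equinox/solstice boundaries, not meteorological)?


Date: September 27
Astronomical Autumn (approx.; exact equinox/solstice day varies by year): September 22 to December 20
September 27 falls within the Autumn window

Autumn


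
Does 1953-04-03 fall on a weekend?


Anchor: Jan 1, 1953. With p = 1953 - 1 = 1952: (p + p//4 - p//100 + p//400) mod 7 = (1952 + 488 - 19 + 4) mod 7 = 2425 mod 7 = 3 -> Thursday (Mon=0 ... Sun=6)
Day of year: 93; offset = 92
Weekday index = (3 + 92) mod 7 = 4 -> Friday
Weekend days: Saturday, Sunday

No


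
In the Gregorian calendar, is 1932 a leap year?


Gregorian leap year rule: divisible by 4, but not by 100, unless also by 400.
1932 is divisible by 4 but not 100 -> leap year

Yes


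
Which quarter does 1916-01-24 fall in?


Month: January (month 1)
Q1: Jan-Mar, Q2: Apr-Jun, Q3: Jul-Sep, Q4: Oct-Dec

Q1


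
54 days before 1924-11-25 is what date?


Start: 1924-11-25, subtract 54 days
Back 25 days from November 25 reaches October 31, 1924 -> 29 left
October 1924: 31 - 29 = 2 -> lands on October 2

Result: 1924-10-02


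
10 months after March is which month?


March is month 3
3 + 10 = 13; wrap: 13 - 12 = 1

January


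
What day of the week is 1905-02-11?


Date: February 11, 1905
Anchor: Jan 1, 1905. With p = 1905 - 1 = 1904: (p + p//4 - p//100 + p//400) mod 7 = (1904 + 476 - 19 + 4) mod 7 = 2365 mod 7 = 6 -> Sunday (Mon=0 ... Sun=6)
Days before February (Jan): 31; offset = 31 + 11 - 1 = 41
Weekday index = (6 + 41) mod 7 = 5

Day of the week: Saturday


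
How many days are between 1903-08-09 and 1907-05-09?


From 1903-08-09 to 1907-05-09
1903-08-09: days before August = 31 + 28 + 31 + 30 + 31 + 30 + 31 = 212 (1903 is not a leap year); day of year = 212 + 9 = 221
1907-05-09: days before May = 31 + 28 + 31 + 30 = 120 (1907 is not a leap year); day of year = 120 + 9 = 129
Rest of 1903: 365 - 221 = 144
Full years 1904 (366), 1905 (365), 1906 (365): 1096
Total = 144 + 1096 + 129 = 1369

1369 days


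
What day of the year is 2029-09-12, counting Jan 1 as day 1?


Date: September 12, 2029
Days in months 1 through 8: 243
Plus 12 days in September

Day of year: 255


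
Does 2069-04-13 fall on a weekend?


Anchor: Jan 1, 2069. With p = 2069 - 1 = 2068: (p + p//4 - p//100 + p//400) mod 7 = (2068 + 517 - 20 + 5) mod 7 = 2570 mod 7 = 1 -> Tuesday (Mon=0 ... Sun=6)
Day of year: 103; offset = 102
Weekday index = (1 + 102) mod 7 = 5 -> Saturday
Weekend days: Saturday, Sunday

Yes


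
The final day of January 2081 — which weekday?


January 2081 has 31 days
Anchor: Jan 1, 2081. With p = 2081 - 1 = 2080: (p + p//4 - p//100 + p//400) mod 7 = (2080 + 520 - 20 + 5) mod 7 = 2585 mod 7 = 2 -> Wednesday (Mon=0 ... Sun=6)
January 1 is the anchor itself -> Wednesday
Last day offset: 31 - 1 = 30 days
Weekday index = (2 + 30) mod 7 = 4

Friday, January 31


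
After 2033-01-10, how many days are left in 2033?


Day of year: 10 of 365
Remaining = 365 - 10

355 days


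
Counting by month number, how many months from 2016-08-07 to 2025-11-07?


From August 2016 to November 2025
9 years * 12 = 108 months, plus 3 months = 111

111 months


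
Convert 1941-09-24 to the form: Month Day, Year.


ISO 1941-09-24 parses as year=1941, month=09, day=24
Month 9 -> September

September 24, 1941


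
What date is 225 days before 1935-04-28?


Start: 1935-04-28, subtract 225 days
Back 28 days from April 28 reaches March 31, 1935 -> 197 left
March 1935 has 31 days -> back to February 28, 1935 -> 166 left
February 1935 has 28 days -> back to January 31, 1935 -> 138 left
January 1935 has 31 days -> back to December 31, 1934 -> 107 left
December 1934 has 31 days -> back to November 30, 1934 -> 76 left
November 1934 has 30 days -> back to October 31, 1934 -> 46 left
October 1934 has 31 days -> back to September 30, 1934 -> 15 left
September 1934: 30 - 15 = 15 -> lands on September 15

Result: 1934-09-15


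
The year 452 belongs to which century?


Century = (year - 1) // 100 + 1
= (452 - 1) // 100 + 1
= 451 // 100 + 1
= 4 + 1

5th century


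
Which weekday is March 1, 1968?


Target: March 1, 1968
Anchor: Jan 1, 1968. With p = 1968 - 1 = 1967: (p + p//4 - p//100 + p//400) mod 7 = (1967 + 491 - 19 + 4) mod 7 = 2443 mod 7 = 0 -> Monday (Mon=0 ... Sun=6)
Days before March (Jan-Feb): 60 days
Weekday index = (0 + 60) mod 7 = 4

Friday


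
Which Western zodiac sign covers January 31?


Date: January 31
Conventional tropical zodiac dates: Aquarius from January 20 onward; Pisces starts February 19
January 31 falls within the Aquarius range

Aquarius


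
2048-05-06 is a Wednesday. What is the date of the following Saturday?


Current: Wednesday
Target: Saturday
Days ahead: 3

Next Saturday: 2048-05-09


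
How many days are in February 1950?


February 1950 (leap year: no)

28 days


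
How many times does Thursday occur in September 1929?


September 1929 has 30 days
Anchor: Jan 1, 1929. With p = 1929 - 1 = 1928: (p + p//4 - p//100 + p//400) mod 7 = (1928 + 482 - 19 + 4) mod 7 = 2395 mod 7 = 1 -> Tuesday (Mon=0 ... Sun=6)
Days before September (Jan-Aug): 243; September 1 index = (1 + 243) mod 7 = 6 -> Sunday
First Thursday is September 5
Thursdays: 5, 12, 19, 26

4 Thursdays


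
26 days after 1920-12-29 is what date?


Start: 1920-12-29, add 26 days
December 1920 has 31 days: 31 - 29 = 2 days to December 31 -> 24 left
January 1921: 24 <= 31 -> lands on January 24

Result: 1921-01-24


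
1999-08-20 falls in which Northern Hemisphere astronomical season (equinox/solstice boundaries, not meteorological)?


Date: August 20
Astronomical Summer (approx.; exact equinox/solstice day varies by year): June 21 to September 21
August 20 falls within the Summer window

Summer


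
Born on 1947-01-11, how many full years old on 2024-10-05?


Birth: 1947-01-11
Reference: 2024-10-05
Year difference: 2024 - 1947 = 77

77 years old


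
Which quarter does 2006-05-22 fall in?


Month: May (month 5)
Q1: Jan-Mar, Q2: Apr-Jun, Q3: Jul-Sep, Q4: Oct-Dec

Q2


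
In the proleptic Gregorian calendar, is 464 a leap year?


Gregorian leap year rule: divisible by 4, but not by 100, unless also by 400.
464 is divisible by 4 but not 100 -> leap year

Yes


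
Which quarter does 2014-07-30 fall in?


Month: July (month 7)
Q1: Jan-Mar, Q2: Apr-Jun, Q3: Jul-Sep, Q4: Oct-Dec

Q3


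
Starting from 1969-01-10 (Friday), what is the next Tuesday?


Current: Friday
Target: Tuesday
Days ahead: 4

Next Tuesday: 1969-01-14


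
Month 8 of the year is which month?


Month 8 of 12

August


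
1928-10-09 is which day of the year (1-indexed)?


Date: October 9, 1928
Days in months 1 through 9: 274
Plus 9 days in October

Day of year: 283


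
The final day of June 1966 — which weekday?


June 1966 has 30 days
Anchor: Jan 1, 1966. With p = 1966 - 1 = 1965: (p + p//4 - p//100 + p//400) mod 7 = (1965 + 491 - 19 + 4) mod 7 = 2441 mod 7 = 5 -> Saturday (Mon=0 ... Sun=6)
Days before June (Jan-May): 151; June 1 index = (5 + 151) mod 7 = 2 -> Wednesday
Last day offset: 30 - 1 = 29 days
Weekday index = (2 + 29) mod 7 = 3

Thursday, June 30


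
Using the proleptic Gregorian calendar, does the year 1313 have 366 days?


Gregorian leap year rule: divisible by 4, but not by 100, unless also by 400.
1313 is not divisible by 4 -> not a leap year

No


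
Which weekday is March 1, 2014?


Target: March 1, 2014
Anchor: Jan 1, 2014. With p = 2014 - 1 = 2013: (p + p//4 - p//100 + p//400) mod 7 = (2013 + 503 - 20 + 5) mod 7 = 2501 mod 7 = 2 -> Wednesday (Mon=0 ... Sun=6)
Days before March (Jan-Feb): 59 days
Weekday index = (2 + 59) mod 7 = 5

Saturday


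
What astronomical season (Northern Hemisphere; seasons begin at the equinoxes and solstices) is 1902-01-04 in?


Date: January 4
Astronomical Winter (approx.; exact equinox/solstice day varies by year): December 21 to March 19
January 4 falls within the Winter window

Winter


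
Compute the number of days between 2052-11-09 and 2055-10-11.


From 2052-11-09 to 2055-10-11
2052-11-09: days before November = 31 + 29 + 31 + 30 + 31 + 30 + 31 + 31 + 30 + 31 = 305 (2052 is a leap year); day of year = 305 + 9 = 314
2055-10-11: days before October = 31 + 28 + 31 + 30 + 31 + 30 + 31 + 31 + 30 = 273 (2055 is not a leap year); day of year = 273 + 11 = 284
Rest of 2052: 366 - 314 = 52
Full years 2053 (365), 2054 (365): 730
Total = 52 + 730 + 284 = 1066

1066 days


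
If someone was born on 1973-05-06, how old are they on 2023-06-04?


Birth: 1973-05-06
Reference: 2023-06-04
Year difference: 2023 - 1973 = 50

50 years old


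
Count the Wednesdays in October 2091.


October 2091 has 31 days
Anchor: Jan 1, 2091. With p = 2091 - 1 = 2090: (p + p//4 - p//100 + p//400) mod 7 = (2090 + 522 - 20 + 5) mod 7 = 2597 mod 7 = 0 -> Monday (Mon=0 ... Sun=6)
Days before October (Jan-Sep): 273; October 1 index = (0 + 273) mod 7 = 0 -> Monday
First Wednesday is October 3
Wednesdays: 3, 10, 17, 24, 31

5 Wednesdays


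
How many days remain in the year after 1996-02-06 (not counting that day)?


Day of year: 37 of 366
Remaining = 366 - 37

329 days


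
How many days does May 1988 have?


May 1988

31 days


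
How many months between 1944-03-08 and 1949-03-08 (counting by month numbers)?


From March 1944 to March 1949
5 years * 12 = 60 months = 60

60 months


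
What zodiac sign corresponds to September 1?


Date: September 1
Conventional tropical zodiac dates: Virgo from August 23 onward; Libra starts September 23
September 1 falls within the Virgo range

Virgo


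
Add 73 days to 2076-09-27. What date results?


Start: 2076-09-27, add 73 days
September 2076 has 30 days: 30 - 27 = 3 days to September 30 -> 70 left
October 2076 has 31 days -> 39 left
November 2076 has 30 days -> 9 left
December 2076: 9 <= 31 -> lands on December 9

Result: 2076-12-09


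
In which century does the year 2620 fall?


Century = (year - 1) // 100 + 1
= (2620 - 1) // 100 + 1
= 2619 // 100 + 1
= 26 + 1

27th century


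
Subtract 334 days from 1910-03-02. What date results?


Start: 1910-03-02, subtract 334 days
Back 2 days from March 2 reaches February 28, 1910 -> 332 left
February 1910 has 28 days -> back to January 31, 1910 -> 304 left
January 1910 has 31 days -> back to December 31, 1909 -> 273 left
December 1909 has 31 days -> back to November 30, 1909 -> 242 left
November 1909 has 30 days -> back to October 31, 1909 -> 212 left
October 1909 has 31 days -> back to September 30, 1909 -> 181 left
September 1909 has 30 days -> back to August 31, 1909 -> 151 left
August 1909 has 31 days -> back to July 31, 1909 -> 120 left
July 1909 has 31 days -> back to June 30, 1909 -> 89 left
June 1909 has 30 days -> back to May 31, 1909 -> 59 left
May 1909 has 31 days -> back to April 30, 1909 -> 28 left
April 1909: 30 - 28 = 2 -> lands on April 2

Result: 1909-04-02


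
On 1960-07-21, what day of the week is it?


Date: July 21, 1960
Anchor: Jan 1, 1960. With p = 1960 - 1 = 1959: (p + p//4 - p//100 + p//400) mod 7 = (1959 + 489 - 19 + 4) mod 7 = 2433 mod 7 = 4 -> Friday (Mon=0 ... Sun=6)
Days before July (Jan-Jun): 182; offset = 182 + 21 - 1 = 202
Weekday index = (4 + 202) mod 7 = 3

Day of the week: Thursday


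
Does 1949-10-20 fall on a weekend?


Anchor: Jan 1, 1949. With p = 1949 - 1 = 1948: (p + p//4 - p//100 + p//400) mod 7 = (1948 + 487 - 19 + 4) mod 7 = 2420 mod 7 = 5 -> Saturday (Mon=0 ... Sun=6)
Day of year: 293; offset = 292
Weekday index = (5 + 292) mod 7 = 3 -> Thursday
Weekend days: Saturday, Sunday

No


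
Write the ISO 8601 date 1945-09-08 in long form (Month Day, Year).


ISO 1945-09-08 parses as year=1945, month=09, day=08
Month 9 -> September

September 8, 1945


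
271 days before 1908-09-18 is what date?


Start: 1908-09-18, subtract 271 days
Back 18 days from September 18 reaches August 31, 1908 -> 253 left
August 1908 has 31 days -> back to July 31, 1908 -> 222 left
July 1908 has 31 days -> back to June 30, 1908 -> 191 left
June 1908 has 30 days -> back to May 31, 1908 -> 161 left
May 1908 has 31 days -> back to April 30, 1908 -> 130 left
April 1908 has 30 days -> back to March 31, 1908 -> 100 left
March 1908 has 31 days -> back to February 29, 1908 -> 69 left
February 1908 has 29 days -> back to January 31, 1908 -> 40 left
January 1908 has 31 days -> back to December 31, 1907 -> 9 left
December 1907: 31 - 9 = 22 -> lands on December 22

Result: 1907-12-22


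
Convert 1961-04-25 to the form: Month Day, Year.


ISO 1961-04-25 parses as year=1961, month=04, day=25
Month 4 -> April

April 25, 1961


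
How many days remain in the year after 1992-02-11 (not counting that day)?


Day of year: 42 of 366
Remaining = 366 - 42

324 days


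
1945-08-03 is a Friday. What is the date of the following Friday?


Current: Friday
Target: Friday
Days ahead: 7

Next Friday: 1945-08-10


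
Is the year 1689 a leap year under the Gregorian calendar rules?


Gregorian leap year rule: divisible by 4, but not by 100, unless also by 400.
1689 is not divisible by 4 -> not a leap year

No


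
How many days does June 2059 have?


June 2059

30 days


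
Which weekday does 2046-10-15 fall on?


Date: October 15, 2046
Anchor: Jan 1, 2046. With p = 2046 - 1 = 2045: (p + p//4 - p//100 + p//400) mod 7 = (2045 + 511 - 20 + 5) mod 7 = 2541 mod 7 = 0 -> Monday (Mon=0 ... Sun=6)
Days before October (Jan-Sep): 273; offset = 273 + 15 - 1 = 287
Weekday index = (0 + 287) mod 7 = 0

Day of the week: Monday


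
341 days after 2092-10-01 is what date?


Start: 2092-10-01, add 341 days
October 2092 has 31 days: 31 - 1 = 30 days to October 31 -> 311 left
November 2092 has 30 days -> 281 left
December 2092 has 31 days -> 250 left
January 2093 has 31 days -> 219 left
February 2093 has 28 days -> 191 left
March 2093 has 31 days -> 160 left
April 2093 has 30 days -> 130 left
May 2093 has 31 days -> 99 left
June 2093 has 30 days -> 69 left
July 2093 has 31 days -> 38 left
August 2093 has 31 days -> 7 left
September 2093: 7 <= 30 -> lands on September 7

Result: 2093-09-07


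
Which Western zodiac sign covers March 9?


Date: March 9
Conventional tropical zodiac dates: Pisces from February 19 onward; Aries starts March 21
March 9 falls within the Pisces range

Pisces


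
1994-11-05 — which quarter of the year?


Month: November (month 11)
Q1: Jan-Mar, Q2: Apr-Jun, Q3: Jul-Sep, Q4: Oct-Dec

Q4


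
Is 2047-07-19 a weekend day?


Anchor: Jan 1, 2047. With p = 2047 - 1 = 2046: (p + p//4 - p//100 + p//400) mod 7 = (2046 + 511 - 20 + 5) mod 7 = 2542 mod 7 = 1 -> Tuesday (Mon=0 ... Sun=6)
Day of year: 200; offset = 199
Weekday index = (1 + 199) mod 7 = 4 -> Friday
Weekend days: Saturday, Sunday

No


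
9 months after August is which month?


August is month 8
8 + 9 = 17; wrap: 17 - 12 = 5

May


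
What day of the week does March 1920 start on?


Target: March 1, 1920
Anchor: Jan 1, 1920. With p = 1920 - 1 = 1919: (p + p//4 - p//100 + p//400) mod 7 = (1919 + 479 - 19 + 4) mod 7 = 2383 mod 7 = 3 -> Thursday (Mon=0 ... Sun=6)
Days before March (Jan-Feb): 60 days
Weekday index = (3 + 60) mod 7 = 0

Monday


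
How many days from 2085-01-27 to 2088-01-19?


From 2085-01-27 to 2088-01-19
2085-01-27: day of year = 27
2088-01-19: day of year = 19
Rest of 2085: 365 - 27 = 338
Full years 2086 (365), 2087 (365): 730
Total = 338 + 730 + 19 = 1087

1087 days


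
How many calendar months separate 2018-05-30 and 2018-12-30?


From May 2018 to December 2018
0 years * 12 = 0 months, plus 7 months = 7

7 months


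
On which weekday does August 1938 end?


August 1938 has 31 days
Anchor: Jan 1, 1938. With p = 1938 - 1 = 1937: (p + p//4 - p//100 + p//400) mod 7 = (1937 + 484 - 19 + 4) mod 7 = 2406 mod 7 = 5 -> Saturday (Mon=0 ... Sun=6)
Days before August (Jan-Jul): 212; August 1 index = (5 + 212) mod 7 = 0 -> Monday
Last day offset: 31 - 1 = 30 days
Weekday index = (0 + 30) mod 7 = 2

Wednesday, August 31


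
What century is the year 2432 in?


Century = (year - 1) // 100 + 1
= (2432 - 1) // 100 + 1
= 2431 // 100 + 1
= 24 + 1

25th century


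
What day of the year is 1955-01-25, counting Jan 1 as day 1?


Date: January 25, 1955
No months before January
Plus 25 days in January

Day of year: 25


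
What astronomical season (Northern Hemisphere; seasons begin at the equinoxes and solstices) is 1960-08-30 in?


Date: August 30
Astronomical Summer (approx.; exact equinox/solstice day varies by year): June 21 to September 21
August 30 falls within the Summer window

Summer
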